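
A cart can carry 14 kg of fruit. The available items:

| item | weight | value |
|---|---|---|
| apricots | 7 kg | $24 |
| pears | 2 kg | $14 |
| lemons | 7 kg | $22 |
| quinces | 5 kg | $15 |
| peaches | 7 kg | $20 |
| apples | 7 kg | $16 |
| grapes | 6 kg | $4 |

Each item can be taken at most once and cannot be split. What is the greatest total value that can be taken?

This is a 0/1 knapsack; check combinations near the capacity.
- apricots+pears+quinces: weight 7+2+5=14, value 24+14+15=53
- pears+lemons+quinces: weight 2+7+5=14, value 14+22+15=51
- pears+quinces+peaches: weight 2+5+7=14, value 14+15+20=49
- apricots+lemons: weight 7+7=14, value 24+22=46
Best: $53.

$53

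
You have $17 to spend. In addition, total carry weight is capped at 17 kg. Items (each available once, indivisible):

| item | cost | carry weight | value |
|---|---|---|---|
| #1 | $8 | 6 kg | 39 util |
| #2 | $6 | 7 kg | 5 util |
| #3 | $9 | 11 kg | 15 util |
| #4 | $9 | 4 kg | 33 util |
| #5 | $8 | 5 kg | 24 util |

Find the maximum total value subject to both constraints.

72 util

Feasible sets respecting both limits:
- #1+#4: cost 17, carry weight 10, value 72
- #1+#5: cost 16, carry weight 11, value 63
- #4+#5: cost 17, carry weight 9, value 57
- #1+#3: cost 17, carry weight 17, value 54
Best: 72 util.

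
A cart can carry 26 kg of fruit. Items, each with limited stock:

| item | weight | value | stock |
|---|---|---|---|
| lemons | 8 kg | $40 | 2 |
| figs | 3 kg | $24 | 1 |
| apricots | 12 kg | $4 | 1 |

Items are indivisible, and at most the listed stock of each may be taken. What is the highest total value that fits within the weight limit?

$104

Top feasible selections:
- 2×lemons + 1×figs: weight 19, value 104
- 2×lemons: weight 16, value 80
- 1×lemons + 1×figs + 1×apricots: weight 23, value 68
Best: $104.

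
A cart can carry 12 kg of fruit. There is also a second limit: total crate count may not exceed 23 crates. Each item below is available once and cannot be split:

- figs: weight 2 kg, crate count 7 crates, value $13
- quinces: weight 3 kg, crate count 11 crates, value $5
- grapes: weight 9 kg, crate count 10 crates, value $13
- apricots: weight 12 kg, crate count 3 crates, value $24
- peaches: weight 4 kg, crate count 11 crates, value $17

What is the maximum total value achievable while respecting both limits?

$30

Feasible sets respecting both limits:
- figs+peaches: weight 6, crate count 18, value 30
- figs+grapes: weight 11, crate count 17, value 26
- apricots: weight 12, crate count 3, value 24
Best: $30.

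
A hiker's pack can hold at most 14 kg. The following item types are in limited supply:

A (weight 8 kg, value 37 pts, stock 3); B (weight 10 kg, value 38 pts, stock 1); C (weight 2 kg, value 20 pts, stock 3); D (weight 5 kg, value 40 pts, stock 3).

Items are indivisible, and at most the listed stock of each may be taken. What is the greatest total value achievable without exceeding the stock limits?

120 pts

Top feasible selections:
- 2×C + 2×D: weight 14, value 120
- 3×C + 1×D: weight 11, value 100
Best: 120 pts.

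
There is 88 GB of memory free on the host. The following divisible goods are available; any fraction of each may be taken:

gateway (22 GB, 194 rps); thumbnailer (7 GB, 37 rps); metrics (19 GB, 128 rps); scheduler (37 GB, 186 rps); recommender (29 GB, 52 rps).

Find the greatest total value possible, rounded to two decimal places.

550.38

Take in order of value per unit:
- gateway (194/22 per unit): all 22 → value 194, running total 194.00
- metrics (128/19 per unit): all 19 → value 128, running total 322.00
- thumbnailer (37/7 per unit): all 7 → value 37, running total 359.00
- scheduler (186/37 per unit): all 37 → value 186, running total 545.00
- recommender (52/29 per unit): 3 of 29 → value 3×52/29 = 5.3793, running total 550.38
Total 550.38.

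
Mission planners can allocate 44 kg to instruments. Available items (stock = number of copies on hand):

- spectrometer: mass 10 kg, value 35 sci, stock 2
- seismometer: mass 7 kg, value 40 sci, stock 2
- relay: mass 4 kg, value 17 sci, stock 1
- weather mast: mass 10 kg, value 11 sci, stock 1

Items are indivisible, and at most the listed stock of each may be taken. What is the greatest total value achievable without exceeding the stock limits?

167 sci

Best selections within mass 44 and stock limits:
- 2×spectrometer + 2×seismometer + 1×relay: mass 38, value 167
- 2×spectrometer + 2×seismometer + 1×weather mast: mass 44, value 161
- 2×spectrometer + 2×seismometer: mass 34, value 150
- 1×spectrometer + 2×seismometer + 1×relay + 1×weather mast: mass 38, value 143
Best: 167 sci.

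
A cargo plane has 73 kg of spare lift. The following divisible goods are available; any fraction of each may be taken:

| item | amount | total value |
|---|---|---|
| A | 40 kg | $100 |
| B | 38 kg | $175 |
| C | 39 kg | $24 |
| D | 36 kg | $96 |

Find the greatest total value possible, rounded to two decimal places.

268.33

Take in order of value per unit:
- B (175/38 per unit): all 38 → value 175, running total 175.00
- D (96/36 per unit): 35 of 36 → value 35×96/36 = 93.3333, running total 268.33
Total 268.33.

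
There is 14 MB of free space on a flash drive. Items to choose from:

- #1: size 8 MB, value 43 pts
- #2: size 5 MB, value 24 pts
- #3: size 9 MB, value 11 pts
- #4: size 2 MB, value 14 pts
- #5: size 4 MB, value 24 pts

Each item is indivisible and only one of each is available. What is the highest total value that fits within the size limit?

81 pts

Check high-value combinations within 14 MB:
- #1+#4+#5: size 8+2+4=14, value 43+14+24=81
- #1+#5: size 8+4=12, value 43+24=67
- #1+#2: size 8+5=13, value 43+24=67
Best: 81 pts.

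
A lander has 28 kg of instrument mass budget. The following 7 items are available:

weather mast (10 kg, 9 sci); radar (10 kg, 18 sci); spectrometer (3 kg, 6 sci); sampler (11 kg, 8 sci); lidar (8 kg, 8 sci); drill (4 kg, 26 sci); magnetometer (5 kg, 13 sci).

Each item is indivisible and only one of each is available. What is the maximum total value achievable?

65 sci

Check high-value combinations within 28 kg:
- radar+lidar+drill+magnetometer: mass 10+8+4+5=27, value 18+8+26+13=65
- radar+spectrometer+drill+magnetometer: mass 10+3+4+5=22, value 18+6+26+13=63
- weather mast+radar+spectrometer+drill: mass 10+10+3+4=27, value 9+18+6+26=59
- radar+spectrometer+lidar+drill: mass 10+3+8+4=25, value 18+6+8+26=58
Best: 65 sci.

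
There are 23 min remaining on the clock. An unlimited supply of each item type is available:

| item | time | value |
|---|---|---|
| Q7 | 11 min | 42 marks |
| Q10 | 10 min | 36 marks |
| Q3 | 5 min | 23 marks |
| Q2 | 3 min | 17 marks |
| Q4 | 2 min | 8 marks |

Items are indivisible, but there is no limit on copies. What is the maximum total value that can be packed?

127 marks

Best value-per-unit is Q2 at 17/3; filling with it alone gives 7×17 = 119.
Optimal mix: 7×Q2 + 1×Q4 → time 23, value 127.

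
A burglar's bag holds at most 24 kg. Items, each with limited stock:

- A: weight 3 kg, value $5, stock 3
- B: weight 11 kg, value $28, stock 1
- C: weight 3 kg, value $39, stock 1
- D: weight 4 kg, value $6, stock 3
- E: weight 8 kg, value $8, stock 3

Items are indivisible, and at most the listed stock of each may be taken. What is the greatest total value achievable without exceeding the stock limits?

$83

Best selections within weight 24 and stock limits:
- 2×A + 1×B + 1×C + 1×D: weight 24, value 83
- 3×A + 1×B + 1×C: weight 23, value 82
- 1×B + 1×C + 2×D: weight 22, value 79
Best: $83.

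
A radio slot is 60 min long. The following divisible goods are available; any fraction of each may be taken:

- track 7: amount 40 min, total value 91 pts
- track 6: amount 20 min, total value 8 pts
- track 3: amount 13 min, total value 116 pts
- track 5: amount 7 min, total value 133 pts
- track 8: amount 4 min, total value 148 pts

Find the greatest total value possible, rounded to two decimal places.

478.90

Take in order of value per unit:
- track 8 (148/4 per unit): all 4 → value 148, running total 148.00
- track 5 (133/7 per unit): all 7 → value 133, running total 281.00
- track 3 (116/13 per unit): all 13 → value 116, running total 397.00
- track 7 (91/40 per unit): 36 of 40 → value 36×91/40 = 81.9000, running total 478.90
Total 478.90.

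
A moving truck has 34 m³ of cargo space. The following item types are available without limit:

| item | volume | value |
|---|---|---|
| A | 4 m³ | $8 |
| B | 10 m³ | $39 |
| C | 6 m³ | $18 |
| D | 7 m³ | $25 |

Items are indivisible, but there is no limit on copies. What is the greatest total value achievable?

$128

Best value-per-unit is B at 39/10; filling with it alone gives 3×39 = 117.
Optimal mix: 2×B + 2×D → volume 34, value 128.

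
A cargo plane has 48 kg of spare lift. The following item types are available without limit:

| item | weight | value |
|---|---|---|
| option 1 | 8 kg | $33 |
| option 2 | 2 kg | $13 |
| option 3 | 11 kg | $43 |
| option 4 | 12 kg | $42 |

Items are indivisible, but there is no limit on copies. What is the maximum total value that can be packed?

$312

Best value-per-unit is option 2 at 13/2, and filling with it alone uses weight 24×2=48. No mix of the others beats 24×13 = 312.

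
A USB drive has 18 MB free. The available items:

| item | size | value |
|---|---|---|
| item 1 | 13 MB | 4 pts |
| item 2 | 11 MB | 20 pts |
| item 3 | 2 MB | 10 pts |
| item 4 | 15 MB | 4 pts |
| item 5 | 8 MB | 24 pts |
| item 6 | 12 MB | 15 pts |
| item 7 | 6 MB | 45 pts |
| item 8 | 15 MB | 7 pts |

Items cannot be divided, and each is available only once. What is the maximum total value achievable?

79 pts

This is a 0/1 knapsack; check combinations near the capacity.
- item 3+item 5+item 7: size 2+8+6=16, value 10+24+45=79
- item 5+item 7: size 8+6=14, value 24+45=69
- item 2+item 7: size 11+6=17, value 20+45=65
- item 6+item 7: size 12+6=18, value 15+45=60
- item 3+item 7: size 2+6=8, value 10+45=55
Best: 79 pts.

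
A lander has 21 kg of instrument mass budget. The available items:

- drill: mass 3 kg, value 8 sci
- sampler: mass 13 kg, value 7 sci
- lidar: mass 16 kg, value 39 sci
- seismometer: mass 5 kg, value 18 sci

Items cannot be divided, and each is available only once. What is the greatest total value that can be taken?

Check high-value combinations within 21 kg:
- lidar+seismometer: mass 16+5=21, value 39+18=57
- drill+lidar: mass 3+16=19, value 8+39=47
- lidar: mass 16, value 39
- drill+sampler+seismometer: mass 3+13+5=21, value 8+7+18=33
Best: 57 sci.

57 sci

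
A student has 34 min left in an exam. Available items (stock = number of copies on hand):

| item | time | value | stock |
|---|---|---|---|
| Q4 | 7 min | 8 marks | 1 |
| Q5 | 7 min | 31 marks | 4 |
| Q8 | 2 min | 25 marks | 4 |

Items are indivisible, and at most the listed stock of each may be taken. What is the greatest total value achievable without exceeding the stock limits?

199 marks

Best selections within time 34 and stock limits:
- 4×Q5 + 3×Q8: time 34, value 199
- 3×Q5 + 4×Q8: time 29, value 193
- 1×Q4 + 3×Q5 + 3×Q8: time 34, value 176
- 4×Q5 + 2×Q8: time 32, value 174
Best: 199 marks.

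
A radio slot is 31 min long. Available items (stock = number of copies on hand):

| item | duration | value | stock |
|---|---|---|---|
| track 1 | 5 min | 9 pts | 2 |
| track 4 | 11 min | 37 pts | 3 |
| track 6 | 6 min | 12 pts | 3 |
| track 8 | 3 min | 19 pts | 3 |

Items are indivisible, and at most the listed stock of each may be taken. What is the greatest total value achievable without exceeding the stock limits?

131 pts

Best selections within duration 31 and stock limits:
- 2×track 4 + 3×track 8: duration 31, value 131
- 1×track 1 + 1×track 4 + 1×track 6 + 3×track 8: duration 31, value 115
- 2×track 4 + 2×track 8: duration 28, value 112
Best: 131 pts.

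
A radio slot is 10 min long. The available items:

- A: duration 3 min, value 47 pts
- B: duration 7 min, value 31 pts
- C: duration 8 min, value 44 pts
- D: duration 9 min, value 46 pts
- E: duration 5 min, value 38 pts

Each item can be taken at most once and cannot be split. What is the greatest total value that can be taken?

85 pts

This is a 0/1 knapsack; check combinations near the capacity.
- A+E: duration 3+5=8, value 47+38=85
- A+B: duration 3+7=10, value 47+31=78
- A: duration 3, value 47
Best: 85 pts.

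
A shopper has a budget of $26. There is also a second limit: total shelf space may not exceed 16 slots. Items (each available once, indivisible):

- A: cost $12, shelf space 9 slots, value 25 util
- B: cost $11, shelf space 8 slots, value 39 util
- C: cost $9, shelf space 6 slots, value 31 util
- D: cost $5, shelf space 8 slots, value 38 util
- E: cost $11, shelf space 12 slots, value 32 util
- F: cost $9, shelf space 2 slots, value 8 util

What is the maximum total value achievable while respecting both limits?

Feasible sets respecting both limits:
- B+D: cost 16, shelf space 16, value 77
- C+D+F: cost 23, shelf space 16, value 77
- B+C: cost 20, shelf space 14, value 70
Best: 77 util.

77 util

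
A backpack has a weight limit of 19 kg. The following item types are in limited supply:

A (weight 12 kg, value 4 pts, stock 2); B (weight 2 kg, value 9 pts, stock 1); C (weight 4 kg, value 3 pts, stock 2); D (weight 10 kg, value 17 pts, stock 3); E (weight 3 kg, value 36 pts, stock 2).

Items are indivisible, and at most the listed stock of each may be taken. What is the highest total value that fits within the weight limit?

98 pts

Top feasible selections:
- 1×B + 1×D + 2×E: weight 18, value 98
- 1×D + 2×E: weight 16, value 89
- 1×B + 2×C + 2×E: weight 16, value 87
- 1×B + 1×C + 2×E: weight 12, value 84
Best: 98 pts.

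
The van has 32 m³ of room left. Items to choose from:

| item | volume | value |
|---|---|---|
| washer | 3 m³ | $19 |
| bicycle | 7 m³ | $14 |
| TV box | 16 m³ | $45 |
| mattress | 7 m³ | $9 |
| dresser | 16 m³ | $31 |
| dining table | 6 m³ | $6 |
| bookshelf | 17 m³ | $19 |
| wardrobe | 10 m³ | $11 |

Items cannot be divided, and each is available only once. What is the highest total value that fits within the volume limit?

$84

Check high-value combinations within 32 m³:
- washer+bicycle+TV box+dining table: volume 3+7+16+6=32, value 19+14+45+6=84
- washer+TV box+mattress+dining table: volume 3+16+7+6=32, value 19+45+9+6=79
- washer+bicycle+TV box: volume 3+7+16=26, value 19+14+45=78
- TV box+dresser: volume 16+16=32, value 45+31=76
- washer+TV box+wardrobe: volume 3+16+10=29, value 19+45+11=75
Best: $84.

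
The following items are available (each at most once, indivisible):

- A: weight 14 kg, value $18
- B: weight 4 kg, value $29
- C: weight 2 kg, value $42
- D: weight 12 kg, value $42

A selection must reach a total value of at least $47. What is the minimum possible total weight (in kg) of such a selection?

6

Subsets with value ≥ 47, sorted by total weight:
- B+C: weight 6, value 71
- C+D: weight 14, value 84
Minimum weight: 6 kg.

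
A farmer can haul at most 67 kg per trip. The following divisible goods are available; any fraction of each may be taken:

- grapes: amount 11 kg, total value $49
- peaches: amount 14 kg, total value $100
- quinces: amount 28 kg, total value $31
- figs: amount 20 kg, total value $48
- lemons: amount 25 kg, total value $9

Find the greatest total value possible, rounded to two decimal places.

Take in order of value per unit:
- peaches (100/14 per unit): all 14 → value 100, running total 100.00
- grapes (49/11 per unit): all 11 → value 49, running total 149.00
- figs (48/20 per unit): all 20 → value 48, running total 197.00
- quinces (31/28 per unit): 22 of 28 → value 22×31/28 = 24.3571, running total 221.36
Total 221.36.

221.36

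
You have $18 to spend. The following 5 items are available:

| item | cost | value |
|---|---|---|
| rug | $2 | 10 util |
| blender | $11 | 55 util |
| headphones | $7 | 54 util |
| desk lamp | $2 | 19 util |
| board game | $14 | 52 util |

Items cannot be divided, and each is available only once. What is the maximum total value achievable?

This is a 0/1 knapsack; check combinations near the capacity.
- blender+headphones: cost 11+7=18, value 55+54=109
- rug+blender+desk lamp: cost 2+11+2=15, value 10+55+19=84
- rug+headphones+desk lamp: cost 2+7+2=11, value 10+54+19=83
- rug+desk lamp+board game: cost 2+2+14=18, value 10+19+52=81
Best: 109 util.

109 util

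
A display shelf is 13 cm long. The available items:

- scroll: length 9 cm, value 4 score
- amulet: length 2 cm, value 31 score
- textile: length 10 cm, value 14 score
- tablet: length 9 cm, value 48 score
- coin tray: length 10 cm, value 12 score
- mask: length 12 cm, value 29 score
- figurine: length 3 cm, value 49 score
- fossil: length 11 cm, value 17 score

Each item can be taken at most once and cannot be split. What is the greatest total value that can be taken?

Check high-value combinations within 13 cm:
- tablet+figurine: length 9+3=12, value 48+49=97
- amulet+figurine: length 2+3=5, value 31+49=80
- amulet+tablet: length 2+9=11, value 31+48=79
Best: 97 score.

97 score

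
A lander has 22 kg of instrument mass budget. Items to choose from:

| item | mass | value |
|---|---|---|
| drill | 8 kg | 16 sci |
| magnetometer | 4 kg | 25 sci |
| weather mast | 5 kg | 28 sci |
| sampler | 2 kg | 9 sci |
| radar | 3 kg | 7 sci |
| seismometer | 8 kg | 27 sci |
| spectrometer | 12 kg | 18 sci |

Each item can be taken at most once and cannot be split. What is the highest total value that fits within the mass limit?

96 sci

This is a 0/1 knapsack; check combinations near the capacity.
- magnetometer+weather mast+sampler+radar+seismometer: mass 4+5+2+3+8=22, value 25+28+9+7+27=96
- magnetometer+weather mast+sampler+seismometer: mass 4+5+2+8=19, value 25+28+9+27=89
- magnetometer+weather mast+radar+seismometer: mass 4+5+3+8=20, value 25+28+7+27=87
Best: 96 sci.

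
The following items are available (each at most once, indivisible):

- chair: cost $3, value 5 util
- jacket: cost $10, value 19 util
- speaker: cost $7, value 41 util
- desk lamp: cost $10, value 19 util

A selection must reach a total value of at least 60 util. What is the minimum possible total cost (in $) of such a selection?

17

Subsets with value ≥ 60, sorted by total cost:
- jacket+speaker: cost 17, value 60
- speaker+desk lamp: cost 17, value 60
- chair+jacket+speaker: cost 20, value 65
- chair+speaker+desk lamp: cost 20, value 65
Minimum cost: 17 $.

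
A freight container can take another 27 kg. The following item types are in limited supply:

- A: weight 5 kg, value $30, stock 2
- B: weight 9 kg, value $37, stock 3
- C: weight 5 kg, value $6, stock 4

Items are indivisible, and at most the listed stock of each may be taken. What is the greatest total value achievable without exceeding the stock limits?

$111

Top feasible selections:
- 3×B: weight 27, value 111
- 1×A + 2×B: weight 23, value 104
Best: $111.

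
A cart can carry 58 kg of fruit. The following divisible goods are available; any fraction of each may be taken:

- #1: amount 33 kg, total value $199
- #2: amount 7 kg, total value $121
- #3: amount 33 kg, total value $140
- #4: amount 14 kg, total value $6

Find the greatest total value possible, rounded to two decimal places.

Take in order of value per unit:
- #2 (121/7 per unit): all 7 → value 121, running total 121.00
- #1 (199/33 per unit): all 33 → value 199, running total 320.00
- #3 (140/33 per unit): 18 of 33 → value 18×140/33 = 76.3636, running total 396.36
Total 396.36.

396.36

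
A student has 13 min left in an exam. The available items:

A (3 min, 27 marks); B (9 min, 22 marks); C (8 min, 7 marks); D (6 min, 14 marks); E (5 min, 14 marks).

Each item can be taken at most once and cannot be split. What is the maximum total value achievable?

49 marks

Check high-value combinations within 13 min:
- A+B: time 3+9=12, value 27+22=49
- A+E: time 3+5=8, value 27+14=41
- A+D: time 3+6=9, value 27+14=41
Best: 49 marks.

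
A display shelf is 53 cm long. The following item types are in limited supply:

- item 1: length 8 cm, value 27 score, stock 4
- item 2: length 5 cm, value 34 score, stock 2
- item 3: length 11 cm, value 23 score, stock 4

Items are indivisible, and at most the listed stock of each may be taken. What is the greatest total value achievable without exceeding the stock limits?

Top feasible selections:
- 4×item 1 + 2×item 2 + 1×item 3: length 53, value 199
- 4×item 1 + 2×item 2: length 42, value 176
Best: 199 score.

199 score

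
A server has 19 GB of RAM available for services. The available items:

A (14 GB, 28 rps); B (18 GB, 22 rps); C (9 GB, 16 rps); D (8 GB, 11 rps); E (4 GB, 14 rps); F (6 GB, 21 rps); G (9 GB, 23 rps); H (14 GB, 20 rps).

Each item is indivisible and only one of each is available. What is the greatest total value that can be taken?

This is a 0/1 knapsack; check combinations near the capacity.
- E+F+G: memory 4+6+9=19, value 14+21+23=58
- C+E+F: memory 9+4+6=19, value 16+14+21=51
- D+E+F: memory 8+4+6=18, value 11+14+21=46
- F+G: memory 6+9=15, value 21+23=44
- A+E: memory 14+4=18, value 28+14=42
Best: 58 rps.

58 rps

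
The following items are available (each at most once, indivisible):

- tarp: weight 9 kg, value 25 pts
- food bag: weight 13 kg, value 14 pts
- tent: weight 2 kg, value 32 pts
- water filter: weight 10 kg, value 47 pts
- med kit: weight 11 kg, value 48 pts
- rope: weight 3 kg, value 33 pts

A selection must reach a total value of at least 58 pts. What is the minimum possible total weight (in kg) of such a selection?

5

Subsets with value ≥ 58, sorted by total weight:
- tent+rope: weight 5, value 65
- tent+water filter: weight 12, value 79
- tarp+rope: weight 12, value 58
- tent+med kit: weight 13, value 80
Minimum weight: 5 kg.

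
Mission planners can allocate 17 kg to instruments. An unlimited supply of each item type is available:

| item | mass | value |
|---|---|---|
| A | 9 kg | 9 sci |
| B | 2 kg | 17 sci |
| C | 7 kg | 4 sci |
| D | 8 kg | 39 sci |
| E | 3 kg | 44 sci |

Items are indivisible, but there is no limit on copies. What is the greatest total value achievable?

237 sci

Best value-per-unit is E at 44/3; filling with it alone gives 5×44 = 220.
Optimal mix: 1×B + 5×E → mass 17, value 237.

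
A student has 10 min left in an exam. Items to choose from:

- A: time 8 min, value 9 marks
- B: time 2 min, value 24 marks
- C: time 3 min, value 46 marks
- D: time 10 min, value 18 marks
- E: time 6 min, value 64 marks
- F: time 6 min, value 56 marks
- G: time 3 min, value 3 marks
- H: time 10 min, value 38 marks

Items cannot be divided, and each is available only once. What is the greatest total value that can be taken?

110 marks

Check high-value combinations within 10 min:
- C+E: time 3+6=9, value 46+64=110
- C+F: time 3+6=9, value 46+56=102
- B+E: time 2+6=8, value 24+64=88
- B+F: time 2+6=8, value 24+56=80
Best: 110 marks.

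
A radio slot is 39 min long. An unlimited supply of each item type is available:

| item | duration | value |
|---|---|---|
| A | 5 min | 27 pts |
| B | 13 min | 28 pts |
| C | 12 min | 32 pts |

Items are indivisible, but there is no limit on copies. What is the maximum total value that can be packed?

189 pts

Best value-per-unit is A at 27/5, and filling with it alone uses duration 7×5=35. No mix of the others beats 7×27 = 189.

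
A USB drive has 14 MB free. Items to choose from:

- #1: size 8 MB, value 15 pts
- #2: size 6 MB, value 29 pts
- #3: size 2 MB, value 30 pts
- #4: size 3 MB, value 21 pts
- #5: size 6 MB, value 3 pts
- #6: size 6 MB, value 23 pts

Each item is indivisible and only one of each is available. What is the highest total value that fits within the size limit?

Check high-value combinations within 14 MB:
- #2+#3+#6: size 6+2+6=14, value 29+30+23=82
- #2+#3+#4: size 6+2+3=11, value 29+30+21=80
- #3+#4+#6: size 2+3+6=11, value 30+21+23=74
- #1+#3+#4: size 8+2+3=13, value 15+30+21=66
- #2+#3+#5: size 6+2+6=14, value 29+30+3=62
Best: 82 pts.

82 pts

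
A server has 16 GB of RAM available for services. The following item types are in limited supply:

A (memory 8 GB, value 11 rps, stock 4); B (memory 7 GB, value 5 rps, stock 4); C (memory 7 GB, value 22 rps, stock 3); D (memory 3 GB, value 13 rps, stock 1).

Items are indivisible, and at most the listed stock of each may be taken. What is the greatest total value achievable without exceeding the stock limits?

44 rps

Best selections within memory 16 and stock limits:
- 2×C: memory 14, value 44
- 1×C + 1×D: memory 10, value 35
Best: 44 rps.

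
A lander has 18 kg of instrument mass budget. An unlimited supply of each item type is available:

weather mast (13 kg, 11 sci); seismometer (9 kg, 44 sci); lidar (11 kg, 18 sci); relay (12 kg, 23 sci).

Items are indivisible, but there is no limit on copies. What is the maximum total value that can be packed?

88 sci

Best value-per-unit is seismometer at 44/9, and filling with it alone uses mass 2×9=18. No mix of the others beats 2×44 = 88.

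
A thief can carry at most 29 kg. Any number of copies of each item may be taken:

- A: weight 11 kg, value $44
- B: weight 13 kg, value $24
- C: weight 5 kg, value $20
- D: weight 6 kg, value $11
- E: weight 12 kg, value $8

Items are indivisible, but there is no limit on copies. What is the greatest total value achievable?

$108

Best value-per-unit is A at 44/11; filling with it alone gives 2×44 = 88.
Optimal mix: 2×A + 1×C → weight 27, value 108.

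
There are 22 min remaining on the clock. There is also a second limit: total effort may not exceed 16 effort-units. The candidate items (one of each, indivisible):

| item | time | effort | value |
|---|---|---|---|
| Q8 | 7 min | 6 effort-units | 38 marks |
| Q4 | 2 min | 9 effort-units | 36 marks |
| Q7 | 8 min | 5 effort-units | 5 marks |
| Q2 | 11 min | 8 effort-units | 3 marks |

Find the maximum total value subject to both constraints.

74 marks

Feasible sets respecting both limits:
- Q8+Q4: time 9, effort 15, value 74
- Q8+Q7: time 15, effort 11, value 43
- Q4+Q7: time 10, effort 14, value 41
Best: 74 marks.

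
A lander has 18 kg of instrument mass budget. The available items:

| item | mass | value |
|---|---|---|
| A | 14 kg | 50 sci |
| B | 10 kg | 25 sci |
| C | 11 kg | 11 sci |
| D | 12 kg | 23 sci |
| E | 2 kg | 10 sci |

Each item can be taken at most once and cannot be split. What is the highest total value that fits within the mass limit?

This is a 0/1 knapsack; check combinations near the capacity.
- A+E: mass 14+2=16, value 50+10=60
- A: mass 14, value 50
- B+E: mass 10+2=12, value 25+10=35
- D+E: mass 12+2=14, value 23+10=33
- B: mass 10, value 25
Best: 60 sci.

60 sci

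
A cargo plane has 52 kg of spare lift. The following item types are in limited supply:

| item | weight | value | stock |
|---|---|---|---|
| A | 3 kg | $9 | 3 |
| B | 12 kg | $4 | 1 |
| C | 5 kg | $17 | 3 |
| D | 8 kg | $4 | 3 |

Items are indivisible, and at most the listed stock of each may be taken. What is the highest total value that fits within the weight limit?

$90

Best selections within weight 52 and stock limits:
- 3×A + 3×C + 3×D: weight 48, value 90
- 3×A + 1×B + 3×C + 2×D: weight 52, value 90
- 3×A + 3×C + 2×D: weight 40, value 86
Best: $90.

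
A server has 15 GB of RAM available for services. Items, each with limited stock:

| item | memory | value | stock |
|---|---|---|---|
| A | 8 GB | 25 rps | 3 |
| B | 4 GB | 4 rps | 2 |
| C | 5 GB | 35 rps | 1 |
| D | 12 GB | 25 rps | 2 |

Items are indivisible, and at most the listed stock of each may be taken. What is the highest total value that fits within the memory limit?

60 rps

Best selections within memory 15 and stock limits:
- 1×A + 1×C: memory 13, value 60
- 2×B + 1×C: memory 13, value 43
Best: 60 rps.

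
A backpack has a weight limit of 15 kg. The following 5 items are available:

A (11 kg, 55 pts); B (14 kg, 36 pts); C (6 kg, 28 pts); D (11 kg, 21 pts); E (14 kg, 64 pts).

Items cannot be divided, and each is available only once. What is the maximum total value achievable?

64 pts

Check high-value combinations within 15 kg:
- E: weight 14, value 64
- A: weight 11, value 55
- B: weight 14, value 36
- C: weight 6, value 28
- D: weight 11, value 21
Best: 64 pts.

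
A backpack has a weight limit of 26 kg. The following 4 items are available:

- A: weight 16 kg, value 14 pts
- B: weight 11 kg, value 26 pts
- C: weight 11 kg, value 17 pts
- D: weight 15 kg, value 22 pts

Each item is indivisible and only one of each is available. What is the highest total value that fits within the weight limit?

Check high-value combinations within 26 kg:
- B+D: weight 11+15=26, value 26+22=48
- B+C: weight 11+11=22, value 26+17=43
- C+D: weight 11+15=26, value 17+22=39
Best: 48 pts.

48 pts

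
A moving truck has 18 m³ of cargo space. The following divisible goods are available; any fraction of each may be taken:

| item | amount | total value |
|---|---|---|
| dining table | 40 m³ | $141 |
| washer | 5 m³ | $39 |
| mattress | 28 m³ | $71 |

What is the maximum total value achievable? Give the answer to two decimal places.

84.83

Take in order of value per unit:
- washer (39/5 per unit): all 5 → value 39, running total 39.00
- dining table (141/40 per unit): 13 of 40 → value 13×141/40 = 45.8250, running total 84.83
Total 84.83.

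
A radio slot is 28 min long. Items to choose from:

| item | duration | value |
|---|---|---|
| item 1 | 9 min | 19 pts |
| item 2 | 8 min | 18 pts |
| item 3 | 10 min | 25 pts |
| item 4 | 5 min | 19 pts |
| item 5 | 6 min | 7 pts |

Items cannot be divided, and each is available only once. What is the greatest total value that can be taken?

Check high-value combinations within 28 min:
- item 1+item 3+item 4: duration 9+10+5=24, value 19+25+19=63
- item 1+item 2+item 4+item 5: duration 9+8+5+6=28, value 19+18+19+7=63
- item 2+item 3+item 4: duration 8+10+5=23, value 18+25+19=62
Best: 63 pts.

63 pts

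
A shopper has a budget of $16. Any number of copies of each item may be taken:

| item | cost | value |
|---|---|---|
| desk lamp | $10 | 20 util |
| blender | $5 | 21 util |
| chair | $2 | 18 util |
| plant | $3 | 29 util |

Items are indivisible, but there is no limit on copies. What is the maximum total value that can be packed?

Best value-per-unit is plant at 29/3; filling with it alone gives 5×29 = 145.
Optimal mix: 2×chair + 4×plant → cost 16, value 152.

152 util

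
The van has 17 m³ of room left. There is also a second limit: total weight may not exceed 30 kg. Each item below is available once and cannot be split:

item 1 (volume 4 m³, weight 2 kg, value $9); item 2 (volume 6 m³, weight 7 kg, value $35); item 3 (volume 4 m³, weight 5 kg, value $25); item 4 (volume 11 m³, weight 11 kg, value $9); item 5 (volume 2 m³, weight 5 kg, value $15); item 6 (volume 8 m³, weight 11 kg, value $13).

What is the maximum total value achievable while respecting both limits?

$84

Feasible sets respecting both limits:
- item 1+item 2+item 3+item 5: volume 16, weight 19, value 84
- item 2+item 3+item 5: volume 12, weight 17, value 75
- item 1+item 2+item 3: volume 14, weight 14, value 69
Best: $84.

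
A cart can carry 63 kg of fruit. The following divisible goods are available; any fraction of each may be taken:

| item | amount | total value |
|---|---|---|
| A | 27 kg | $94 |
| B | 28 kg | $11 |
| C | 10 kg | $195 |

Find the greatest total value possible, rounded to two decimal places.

299.21

Take in order of value per unit:
- C (195/10 per unit): all 10 → value 195, running total 195.00
- A (94/27 per unit): all 27 → value 94, running total 289.00
- B (11/28 per unit): 26 of 28 → value 26×11/28 = 10.2143, running total 299.21
Total 299.21.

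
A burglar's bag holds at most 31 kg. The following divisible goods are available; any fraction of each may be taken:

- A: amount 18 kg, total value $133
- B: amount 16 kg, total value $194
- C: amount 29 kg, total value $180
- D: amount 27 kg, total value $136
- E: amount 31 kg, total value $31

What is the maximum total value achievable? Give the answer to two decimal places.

304.83

Take in order of value per unit:
- B (194/16 per unit): all 16 → value 194, running total 194.00
- A (133/18 per unit): 15 of 18 → value 15×133/18 = 110.8333, running total 304.83
Total 304.83.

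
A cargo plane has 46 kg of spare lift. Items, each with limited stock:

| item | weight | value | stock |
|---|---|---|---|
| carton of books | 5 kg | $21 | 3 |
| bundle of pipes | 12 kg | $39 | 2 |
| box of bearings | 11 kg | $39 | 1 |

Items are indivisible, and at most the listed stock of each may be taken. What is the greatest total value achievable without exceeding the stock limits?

$159

Best selections within weight 46 and stock limits:
- 2×carton of books + 2×bundle of pipes + 1×box of bearings: weight 45, value 159
- 3×carton of books + 1×bundle of pipes + 1×box of bearings: weight 38, value 141
Best: $159.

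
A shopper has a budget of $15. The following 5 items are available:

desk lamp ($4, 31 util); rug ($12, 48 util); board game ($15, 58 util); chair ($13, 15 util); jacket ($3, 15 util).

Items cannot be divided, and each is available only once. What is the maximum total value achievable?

Check high-value combinations within $15:
- rug+jacket: cost 12+3=15, value 48+15=63
- board game: cost 15, value 58
- rug: cost 12, value 48
- desk lamp+jacket: cost 4+3=7, value 31+15=46
Best: 63 util.

63 util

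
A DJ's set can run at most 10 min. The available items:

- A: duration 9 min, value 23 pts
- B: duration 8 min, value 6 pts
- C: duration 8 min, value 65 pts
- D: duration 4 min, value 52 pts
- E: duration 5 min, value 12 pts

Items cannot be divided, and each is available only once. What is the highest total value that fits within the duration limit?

Check high-value combinations within 10 min:
- C: duration 8, value 65
- D+E: duration 4+5=9, value 52+12=64
- D: duration 4, value 52
- A: duration 9, value 23
Best: 65 pts.

65 pts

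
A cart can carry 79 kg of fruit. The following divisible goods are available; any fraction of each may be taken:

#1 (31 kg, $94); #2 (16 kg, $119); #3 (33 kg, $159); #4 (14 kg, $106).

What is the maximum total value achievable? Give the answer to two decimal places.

Take in order of value per unit:
- #4 (106/14 per unit): all 14 → value 106, running total 106.00
- #2 (119/16 per unit): all 16 → value 119, running total 225.00
- #3 (159/33 per unit): all 33 → value 159, running total 384.00
- #1 (94/31 per unit): 16 of 31 → value 16×94/31 = 48.5161, running total 432.52
Total 432.52.

432.52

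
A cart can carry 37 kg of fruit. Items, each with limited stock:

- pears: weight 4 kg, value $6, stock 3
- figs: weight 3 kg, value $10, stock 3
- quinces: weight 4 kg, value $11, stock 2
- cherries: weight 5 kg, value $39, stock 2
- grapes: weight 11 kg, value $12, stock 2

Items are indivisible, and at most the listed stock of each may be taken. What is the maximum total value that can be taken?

$142

Best selections within weight 37 and stock limits:
- 2×pears + 3×figs + 2×quinces + 2×cherries: weight 35, value 142
- 3×pears + 2×figs + 2×quinces + 2×cherries: weight 36, value 138
- 3×pears + 3×figs + 1×quinces + 2×cherries: weight 35, value 137
Best: $142.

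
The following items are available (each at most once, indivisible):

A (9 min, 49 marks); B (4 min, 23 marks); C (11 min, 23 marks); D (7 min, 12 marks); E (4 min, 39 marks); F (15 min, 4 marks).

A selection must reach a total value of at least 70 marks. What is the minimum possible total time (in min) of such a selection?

Subsets with value ≥ 70, sorted by total time:
- A+E: time 13, value 88
- A+B: time 13, value 72
- B+D+E: time 15, value 74
- A+B+E: time 17, value 111
Minimum time: 13 min.

13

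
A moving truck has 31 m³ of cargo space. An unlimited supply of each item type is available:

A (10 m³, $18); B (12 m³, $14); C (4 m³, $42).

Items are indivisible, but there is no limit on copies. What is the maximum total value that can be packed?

$294

Best value-per-unit is C at 42/4, and filling with it alone uses volume 7×4=28. No mix of the others beats 7×42 = 294.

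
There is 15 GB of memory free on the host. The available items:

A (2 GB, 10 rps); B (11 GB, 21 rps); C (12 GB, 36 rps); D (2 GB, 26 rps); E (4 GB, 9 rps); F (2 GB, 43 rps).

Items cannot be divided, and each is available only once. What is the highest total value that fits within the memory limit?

90 rps

Check high-value combinations within 15 GB:
- B+D+F: memory 11+2+2=15, value 21+26+43=90
- A+D+E+F: memory 2+2+4+2=10, value 10+26+9+43=88
- A+D+F: memory 2+2+2=6, value 10+26+43=79
Best: 90 rps.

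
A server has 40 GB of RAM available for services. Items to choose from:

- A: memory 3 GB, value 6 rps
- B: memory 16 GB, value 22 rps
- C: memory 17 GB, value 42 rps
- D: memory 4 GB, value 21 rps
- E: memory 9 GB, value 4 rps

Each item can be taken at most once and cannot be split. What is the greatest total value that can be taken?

This is a 0/1 knapsack; check combinations near the capacity.
- A+B+C+D: memory 3+16+17+4=40, value 6+22+42+21=91
- B+C+D: memory 16+17+4=37, value 22+42+21=85
- A+C+D+E: memory 3+17+4+9=33, value 6+42+21+4=73
- A+B+C: memory 3+16+17=36, value 6+22+42=70
- A+C+D: memory 3+17+4=24, value 6+42+21=69
Best: 91 rps.

91 rps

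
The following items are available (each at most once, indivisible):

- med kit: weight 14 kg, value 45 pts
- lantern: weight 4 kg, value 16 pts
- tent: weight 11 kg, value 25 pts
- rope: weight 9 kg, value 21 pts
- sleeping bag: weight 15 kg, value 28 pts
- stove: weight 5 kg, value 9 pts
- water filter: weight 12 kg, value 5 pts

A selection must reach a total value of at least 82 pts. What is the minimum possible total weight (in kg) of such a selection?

Subsets with value ≥ 82, sorted by total weight:
- med kit+lantern+rope: weight 27, value 82
- med kit+lantern+tent: weight 29, value 86
- med kit+lantern+rope+stove: weight 32, value 91
- med kit+lantern+sleeping bag: weight 33, value 89
Minimum weight: 27 kg.

27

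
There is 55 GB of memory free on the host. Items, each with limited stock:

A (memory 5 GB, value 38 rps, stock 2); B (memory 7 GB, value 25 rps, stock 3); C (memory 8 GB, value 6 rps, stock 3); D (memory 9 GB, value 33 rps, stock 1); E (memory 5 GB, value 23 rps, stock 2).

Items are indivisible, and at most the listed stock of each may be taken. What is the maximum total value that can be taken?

Top feasible selections:
- 2×A + 3×B + 1×D + 2×E: memory 50, value 230
- 2×A + 3×B + 1×C + 1×D + 1×E: memory 53, value 213
Best: 230 rps.

230 rps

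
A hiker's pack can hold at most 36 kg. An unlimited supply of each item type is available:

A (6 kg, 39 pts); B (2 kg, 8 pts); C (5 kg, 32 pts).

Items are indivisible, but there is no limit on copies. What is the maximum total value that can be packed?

234 pts

Best value-per-unit is A at 39/6, and filling with it alone uses weight 6×6=36. No mix of the others beats 6×39 = 234.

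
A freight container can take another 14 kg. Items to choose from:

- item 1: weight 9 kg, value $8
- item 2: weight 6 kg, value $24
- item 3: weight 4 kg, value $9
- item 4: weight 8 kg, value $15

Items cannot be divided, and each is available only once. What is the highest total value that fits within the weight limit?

Check high-value combinations within 14 kg:
- item 2+item 4: weight 6+8=14, value 24+15=39
- item 2+item 3: weight 6+4=10, value 24+9=33
- item 2: weight 6, value 24
- item 3+item 4: weight 4+8=12, value 9+15=24
Best: $39.

$39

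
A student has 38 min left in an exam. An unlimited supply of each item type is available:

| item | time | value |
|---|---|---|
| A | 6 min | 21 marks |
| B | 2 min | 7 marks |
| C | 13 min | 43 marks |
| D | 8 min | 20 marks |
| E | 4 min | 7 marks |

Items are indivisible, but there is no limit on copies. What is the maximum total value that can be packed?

Best value-per-unit is A at 21/6; filling with it alone gives 6×21 = 126.
Optimal mix: 6×A + 1×B → time 38, value 133.

133 marks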